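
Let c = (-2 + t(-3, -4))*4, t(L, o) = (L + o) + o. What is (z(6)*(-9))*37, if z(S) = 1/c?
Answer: 333/52 ≈ 6.4038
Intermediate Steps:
t(L, o) = L + 2*o
c = -52 (c = (-2 + (-3 + 2*(-4)))*4 = (-2 + (-3 - 8))*4 = (-2 - 11)*4 = -13*4 = -52)
z(S) = -1/52 (z(S) = 1/(-52) = -1/52)
(z(6)*(-9))*37 = -1/52*(-9)*37 = (9/52)*37 = 333/52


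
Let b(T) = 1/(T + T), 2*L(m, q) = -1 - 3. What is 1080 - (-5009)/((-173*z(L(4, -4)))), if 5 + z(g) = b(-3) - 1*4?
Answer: 10306254/9515 ≈ 1083.2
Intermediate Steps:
L(m, q) = -2 (L(m, q) = (-1 - 3)/2 = (½)*(-4) = -2)
b(T) = 1/(2*T)
z(g) = -55/6 (z(g) = -5 + ((½)/(-3) - 1*4) = -5 + ((½)*(-⅓) - 4) = -5 + (-⅙ - 4) = -5 - 25/6 = -55/6)
1080 - (-5009)/((-173*z(L(4, -4)))) = 1080 - (-5009)/((-173*(-55/6))) = 1080 - (-5009)/9515/6 = 1080 - (-5009)*6/9515 = 1080 - 1*(-30054/9515) = 1080 + 30054/9515 = 10306254/9515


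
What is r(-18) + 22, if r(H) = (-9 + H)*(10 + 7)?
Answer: -437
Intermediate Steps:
r(H) = -153 + 17*H (r(H) = (-9 + H)*17 = -153 + 17*H)
r(-18) + 22 = (-153 + 17*(-18)) + 22 = (-153 - 306) + 22 = -459 + 22 = -437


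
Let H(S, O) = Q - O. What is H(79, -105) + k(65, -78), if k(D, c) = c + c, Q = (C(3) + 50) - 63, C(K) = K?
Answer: -61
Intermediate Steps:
Q = -10 (Q = (3 + 50) - 63 = 53 - 63 = -10)
k(D, c) = 2*c
H(S, O) = -10 - O
H(79, -105) + k(65, -78) = (-10 - 1*(-105)) + 2*(-78) = (-10 + 105) - 156 = 95 - 156 = -61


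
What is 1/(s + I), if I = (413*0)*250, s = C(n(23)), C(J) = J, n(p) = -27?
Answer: -1/27 ≈ -0.037037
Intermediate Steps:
s = -27
I = 0 (I = 0*250 = 0)
1/(s + I) = 1/(-27 + 0) = 1/(-27) = -1/27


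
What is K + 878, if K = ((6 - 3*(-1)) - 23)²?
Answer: 1074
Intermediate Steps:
K = 196 (K = ((6 + 3) - 23)² = (9 - 23)² = (-14)² = 196)
K + 878 = 196 + 878 = 1074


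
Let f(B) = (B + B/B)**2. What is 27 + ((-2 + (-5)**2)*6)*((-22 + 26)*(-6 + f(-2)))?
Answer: -2733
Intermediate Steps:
f(B) = (1 + B)**2 (f(B) = (B + 1)**2 = (1 + B)**2)
27 + ((-2 + (-5)**2)*6)*((-22 + 26)*(-6 + f(-2))) = 27 + ((-2 + (-5)**2)*6)*((-22 + 26)*(-6 + (1 - 2)**2)) = 27 + ((-2 + 25)*6)*(4*(-6 + (-1)**2)) = 27 + (23*6)*(4*(-6 + 1)) = 27 + 138*(4*(-5)) = 27 + 138*(-20) = 27 - 2760 = -2733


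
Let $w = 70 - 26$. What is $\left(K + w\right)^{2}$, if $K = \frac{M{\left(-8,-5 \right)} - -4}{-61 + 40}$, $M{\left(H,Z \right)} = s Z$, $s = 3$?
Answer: $\frac{874225}{441} \approx 1982.4$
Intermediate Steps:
$M{\left(H,Z \right)} = 3 Z$
$K = \frac{11}{21}$ ($K = \frac{3 \left(-5\right) - -4}{-61 + 40} = \frac{-15 + 4}{-21} = \left(-11\right) \left(- \frac{1}{21}\right) = \frac{11}{21} \approx 0.52381$)
$w = 44$ ($w = 70 - 26 = 44$)
$\left(K + w\right)^{2} = \left(\frac{11}{21} + 44\right)^{2} = \left(\frac{935}{21}\right)^{2} = \frac{874225}{441}$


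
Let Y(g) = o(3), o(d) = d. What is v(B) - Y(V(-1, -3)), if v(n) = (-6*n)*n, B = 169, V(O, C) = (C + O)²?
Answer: -171369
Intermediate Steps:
Y(g) = 3
v(n) = -6*n²
v(B) - Y(V(-1, -3)) = -6*169² - 1*3 = -6*28561 - 3 = -171366 - 3 = -171369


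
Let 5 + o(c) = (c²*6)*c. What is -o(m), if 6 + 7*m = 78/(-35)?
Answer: 216857857/14706125 ≈ 14.746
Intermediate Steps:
m = -288/245 (m = -6/7 + (78/(-35))/7 = -6/7 + (78*(-1/35))/7 = -6/7 + (⅐)*(-78/35) = -6/7 - 78/245 = -288/245 ≈ -1.1755)
o(c) = -5 + 6*c³ (o(c) = -5 + (c²*6)*c = -5 + (6*c²)*c = -5 + 6*c³)
-o(m) = -(-5 + 6*(-288/245)³) = -(-5 + 6*(-23887872/14706125)) = -(-5 - 143327232/14706125) = -1*(-216857857/14706125) = 216857857/14706125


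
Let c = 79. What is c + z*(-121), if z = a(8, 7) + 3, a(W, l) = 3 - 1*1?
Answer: -526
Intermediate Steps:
a(W, l) = 2 (a(W, l) = 3 - 1 = 2)
z = 5 (z = 2 + 3 = 5)
c + z*(-121) = 79 + 5*(-121) = 79 - 605 = -526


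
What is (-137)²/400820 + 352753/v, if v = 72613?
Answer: 142753330857/29104742660 ≈ 4.9048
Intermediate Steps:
(-137)²/400820 + 352753/v = (-137)²/400820 + 352753/72613 = 18769*(1/400820) + 352753*(1/72613) = 18769/400820 + 352753/72613 = 142753330857/29104742660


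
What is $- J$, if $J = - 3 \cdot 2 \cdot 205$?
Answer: $1230$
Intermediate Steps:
$J = -1230$ ($J = \left(-3\right) 410 = -1230$)
$- J = \left(-1\right) \left(-1230\right) = 1230$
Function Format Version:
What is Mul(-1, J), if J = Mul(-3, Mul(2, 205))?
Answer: 1230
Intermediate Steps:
J = -1230 (J = Mul(-3, 410) = -1230)
Mul(-1, J) = Mul(-1, -1230) = 1230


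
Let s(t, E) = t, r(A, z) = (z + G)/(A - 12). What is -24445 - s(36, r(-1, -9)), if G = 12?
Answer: -24481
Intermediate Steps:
r(A, z) = (12 + z)/(-12 + A) (r(A, z) = (z + 12)/(A - 12) = (12 + z)/(-12 + A))
-24445 - s(36, r(-1, -9)) = -24445 - 1*36 = -24445 - 36 = -24481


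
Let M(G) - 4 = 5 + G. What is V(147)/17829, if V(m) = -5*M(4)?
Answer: -65/17829 ≈ -0.0036457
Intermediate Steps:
M(G) = 9 + G (M(G) = 4 + (5 + G) = 9 + G)
V(m) = -65 (V(m) = -5*(9 + 4) = -5*13 = -65)
V(147)/17829 = -65/17829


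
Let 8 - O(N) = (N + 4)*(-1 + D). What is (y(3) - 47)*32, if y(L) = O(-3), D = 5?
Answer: -1376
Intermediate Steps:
O(N) = -8 - 4*N (O(N) = 8 - (N + 4)*(-1 + 5) = 8 - (4 + N)*4 = 8 - (16 + 4*N) = 8 + (-16 - 4*N) = -8 - 4*N)
y(L) = 4 (y(L) = -8 - 4*(-3) = -8 + 12 = 4)
(y(3) - 47)*32 = (4 - 47)*32 = -43*32 = -1376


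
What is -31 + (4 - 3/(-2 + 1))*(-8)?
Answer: -87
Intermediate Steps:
-31 + (4 - 3/(-2 + 1))*(-8) = -31 + (4 - 3/(-1))*(-8) = -31 + (4 - 1*(-3))*(-8) = -31 + (4 + 3)*(-8) = -31 + 7*(-8) = -31 - 56 = -87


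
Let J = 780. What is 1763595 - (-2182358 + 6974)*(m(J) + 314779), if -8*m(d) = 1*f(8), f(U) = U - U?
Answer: 684766963731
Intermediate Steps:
f(U) = 0
m(d) = 0 (m(d) = -0/8 = -⅛*0 = 0)
1763595 - (-2182358 + 6974)*(m(J) + 314779) = 1763595 - (-2182358 + 6974)*(0 + 314779) = 1763595 - (-2175384)*314779 = 1763595 - 1*(-684765200136) = 1763595 + 684765200136 = 684766963731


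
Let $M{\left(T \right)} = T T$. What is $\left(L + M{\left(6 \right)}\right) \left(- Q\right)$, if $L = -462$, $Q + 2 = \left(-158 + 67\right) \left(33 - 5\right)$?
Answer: $-1086300$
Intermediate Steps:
$M{\left(T \right)} = T^{2}$
$Q = -2550$ ($Q = -2 + \left(-158 + 67\right) \left(33 - 5\right) = -2 - 2548 = -2550$)
$\left(L + M{\left(6 \right)}\right) \left(- Q\right) = \left(-462 + 6^{2}\right) \left(\left(-1\right) \left(-2550\right)\right) = \left(-462 + 36\right) 2550 = \left(-426\right) 2550 = -1086300$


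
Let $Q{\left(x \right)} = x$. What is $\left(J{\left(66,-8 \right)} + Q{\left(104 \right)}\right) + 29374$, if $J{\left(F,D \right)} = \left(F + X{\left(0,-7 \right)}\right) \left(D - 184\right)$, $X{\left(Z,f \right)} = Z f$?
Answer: $16806$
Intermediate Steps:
$J{\left(F,D \right)} = F \left(-184 + D\right)$ ($J{\left(F,D \right)} = \left(F + 0 \left(-7\right)\right) \left(D - 184\right) = \left(F + 0\right) \left(-184 + D\right) = F \left(-184 + D\right)$)
$\left(J{\left(66,-8 \right)} + Q{\left(104 \right)}\right) + 29374 = \left(66 \left(-184 - 8\right) + 104\right) + 29374 = \left(66 \left(-192\right) + 104\right) + 29374 = \left(-12672 + 104\right) + 29374 = -12568 + 29374 = 16806$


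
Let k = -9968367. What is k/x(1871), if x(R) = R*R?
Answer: -9968367/3500641 ≈ -2.8476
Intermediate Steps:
x(R) = R**2
k/x(1871) = -9968367/(1871**2) = -9968367/3500641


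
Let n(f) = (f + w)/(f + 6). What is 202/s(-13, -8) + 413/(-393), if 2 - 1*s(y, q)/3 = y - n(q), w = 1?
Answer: 37643/14541 ≈ 2.5887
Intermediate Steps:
n(f) = (1 + f)/(6 + f) (n(f) = (f + 1)/(f + 6) = (1 + f)/(6 + f))
s(y, q) = 6 - 3*y + 3*(1 + q)/(6 + q) (s(y, q) = 6 - 3*(y - (1 + q)/(6 + q)) = 6 + (-3*y + 3*(1 + q)/(6 + q)) = 6 - 3*y + 3*(1 + q)/(6 + q))
202/s(-13, -8) + 413/(-393) = 202/((3*(1 - 8 + (2 - 1*(-13))*(6 - 8))/(6 - 8))) + 413/(-393) = 202/((3*(1 - 8 + (2 + 13)*(-2))/(-2))) + 413*(-1/393) = 202/((3*(-1/2)*(1 - 8 + 15*(-2)))) - 413/393 = 202/((3*(-1/2)*(1 - 8 - 30))) - 413/393 = 202/((3*(-1/2)*(-37))) - 413/393 = 202/(111/2) - 413/393 = 202*(2/111) - 413/393 = 404/111 - 413/393 = 37643/14541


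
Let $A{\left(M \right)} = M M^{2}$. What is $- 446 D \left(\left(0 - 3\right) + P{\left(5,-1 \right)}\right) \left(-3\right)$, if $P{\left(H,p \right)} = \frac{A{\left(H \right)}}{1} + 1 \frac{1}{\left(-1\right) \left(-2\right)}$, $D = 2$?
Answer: $327810$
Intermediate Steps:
$A{\left(M \right)} = M^{3}$
$P{\left(H,p \right)} = \frac{1}{2} + H^{3}$ ($P{\left(H,p \right)} = \frac{H^{3}}{1} + 1 \frac{1}{\left(-1\right) \left(-2\right)} = H^{3} \cdot 1 + 1 \cdot \frac{1}{2} = H^{3} + 1 \cdot \frac{1}{2} = H^{3} + \frac{1}{2} = \frac{1}{2} + H^{3}$)
$- 446 D \left(\left(0 - 3\right) + P{\left(5,-1 \right)}\right) \left(-3\right) = - 446 \cdot 2 \left(\left(0 - 3\right) + \left(\frac{1}{2} + 5^{3}\right)\right) \left(-3\right) = - 446 \cdot 2 \left(\left(0 - 3\right) + \left(\frac{1}{2} + 125\right)\right) \left(-3\right) = - 446 \cdot 2 \left(-3 + \frac{251}{2}\right) \left(-3\right) = - 446 \cdot 2 \cdot \frac{245}{2} \left(-3\right) = - 446 \cdot 245 \left(-3\right) = \left(-446\right) \left(-735\right) = 327810$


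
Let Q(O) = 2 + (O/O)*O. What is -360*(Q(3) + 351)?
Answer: -128160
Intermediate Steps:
Q(O) = 2 + O (Q(O) = 2 + 1*O = 2 + O)
-360*(Q(3) + 351) = -360*((2 + 3) + 351) = -360*(5 + 351) = -360*356 = -128160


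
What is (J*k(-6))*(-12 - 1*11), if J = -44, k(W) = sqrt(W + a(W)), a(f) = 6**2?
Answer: 1012*sqrt(30) ≈ 5543.0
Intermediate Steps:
a(f) = 36
k(W) = sqrt(36 + W) (k(W) = sqrt(W + 36) = sqrt(36 + W))
(J*k(-6))*(-12 - 1*11) = (-44*sqrt(36 - 6))*(-12 - 1*11) = (-44*sqrt(30))*(-12 - 11) = -44*sqrt(30)*(-23) = 1012*sqrt(30)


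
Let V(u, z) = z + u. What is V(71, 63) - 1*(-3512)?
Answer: 3646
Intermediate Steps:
V(u, z) = u + z
V(71, 63) - 1*(-3512) = (71 + 63) - 1*(-3512) = 134 + 3512 = 3646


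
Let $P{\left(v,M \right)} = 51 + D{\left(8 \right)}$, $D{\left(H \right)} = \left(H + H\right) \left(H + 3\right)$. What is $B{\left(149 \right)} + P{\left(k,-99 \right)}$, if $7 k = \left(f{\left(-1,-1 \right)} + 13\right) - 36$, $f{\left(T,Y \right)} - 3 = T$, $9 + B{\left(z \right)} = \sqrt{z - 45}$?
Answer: $218 + 2 \sqrt{26} \approx 228.2$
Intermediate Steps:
$B{\left(z \right)} = -9 + \sqrt{-45 + z}$ ($B{\left(z \right)} = -9 + \sqrt{z - 45} = -9 + \sqrt{-45 + z}$)
$f{\left(T,Y \right)} = 3 + T$
$k = -3$ ($k = \frac{\left(\left(3 - 1\right) + 13\right) - 36}{7} = \frac{\left(2 + 13\right) - 36}{7} = \frac{15 - 36}{7} = \frac{1}{7} \left(-21\right) = -3$)
$D{\left(H \right)} = 2 H \left(3 + H\right)$
$P{\left(v,M \right)} = 227$ ($P{\left(v,M \right)} = 51 + 2 \cdot 8 \left(3 + 8\right) = 51 + 2 \cdot 8 \cdot 11 = 51 + 176 = 227$)
$B{\left(149 \right)} + P{\left(k,-99 \right)} = \left(-9 + \sqrt{-45 + 149}\right) + 227 = \left(-9 + \sqrt{104}\right) + 227 = \left(-9 + 2 \sqrt{26}\right) + 227 = 218 + 2 \sqrt{26}$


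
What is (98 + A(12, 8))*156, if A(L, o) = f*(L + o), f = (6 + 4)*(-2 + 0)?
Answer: -47112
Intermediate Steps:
f = -20 (f = 10*(-2) = -20)
A(L, o) = -20*L - 20*o (A(L, o) = -20*(L + o) = -20*L - 20*o)
(98 + A(12, 8))*156 = (98 + (-20*12 - 20*8))*156 = (98 + (-240 - 160))*156 = (98 - 400)*156 = -302*156 = -47112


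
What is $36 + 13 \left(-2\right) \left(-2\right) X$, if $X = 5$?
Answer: $296$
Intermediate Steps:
$36 + 13 \left(-2\right) \left(-2\right) X = 36 + 13 \left(-2\right) \left(-2\right) 5 = 36 + 13 \cdot 4 \cdot 5 = 36 + 13 \cdot 20 = 36 + 260 = 296$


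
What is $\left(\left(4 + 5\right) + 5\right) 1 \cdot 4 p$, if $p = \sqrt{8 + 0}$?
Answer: $112 \sqrt{2} \approx 158.39$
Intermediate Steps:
$p = 2 \sqrt{2}$ ($p = \sqrt{8} = 2 \sqrt{2} \approx 2.8284$)
$\left(\left(4 + 5\right) + 5\right) 1 \cdot 4 p = \left(\left(4 + 5\right) + 5\right) 1 \cdot 4 \cdot 2 \sqrt{2} = \left(9 + 5\right) 1 \cdot 4 \cdot 2 \sqrt{2} = 14 \cdot 1 \cdot 4 \cdot 2 \sqrt{2} = 14 \cdot 4 \cdot 2 \sqrt{2} = 56 \cdot 2 \sqrt{2} = 112 \sqrt{2}$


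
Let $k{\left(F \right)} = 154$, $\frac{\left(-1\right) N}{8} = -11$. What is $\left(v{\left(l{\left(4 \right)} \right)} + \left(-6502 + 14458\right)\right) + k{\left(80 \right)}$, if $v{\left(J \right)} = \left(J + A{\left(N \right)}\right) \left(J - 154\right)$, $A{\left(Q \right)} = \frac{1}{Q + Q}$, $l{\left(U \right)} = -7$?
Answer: $\frac{1625551}{176} \approx 9236.1$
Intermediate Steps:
$N = 88$ ($N = \left(-8\right) \left(-11\right) = 88$)
$A{\left(Q \right)} = \frac{1}{2 Q}$
$v{\left(J \right)} = \left(-154 + J\right) \left(\frac{1}{176} + J\right)$ ($v{\left(J \right)} = \left(J + \frac{1}{2 \cdot 88}\right) \left(J - 154\right) = \left(J + \frac{1}{2} \cdot \frac{1}{88}\right) \left(-154 + J\right) = \left(J + \frac{1}{176}\right) \left(-154 + J\right) = \left(\frac{1}{176} + J\right) \left(-154 + J\right) = \left(-154 + J\right) \left(\frac{1}{176} + J\right)$)
$\left(v{\left(l{\left(4 \right)} \right)} + \left(-6502 + 14458\right)\right) + k{\left(80 \right)} = \left(\left(- \frac{7}{8} + \left(-7\right)^{2} - - \frac{189721}{176}\right) + \left(-6502 + 14458\right)\right) + 154 = \left(\left(- \frac{7}{8} + 49 + \frac{189721}{176}\right) + 7956\right) + 154 = \left(\frac{198191}{176} + 7956\right) + 154 = \frac{1598447}{176} + 154 = \frac{1625551}{176}$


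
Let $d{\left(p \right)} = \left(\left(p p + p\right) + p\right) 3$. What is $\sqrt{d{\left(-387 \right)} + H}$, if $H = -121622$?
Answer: $\sqrt{325363} \approx 570.41$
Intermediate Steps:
$d{\left(p \right)} = 3 p^{2} + 6 p$ ($d{\left(p \right)} = \left(\left(p^{2} + p\right) + p\right) 3 = \left(\left(p + p^{2}\right) + p\right) 3 = \left(p^{2} + 2 p\right) 3 = 3 p^{2} + 6 p$)
$\sqrt{d{\left(-387 \right)} + H} = \sqrt{3 \left(-387\right) \left(2 - 387\right) - 121622} = \sqrt{3 \left(-387\right) \left(-385\right) - 121622} = \sqrt{446985 - 121622} = \sqrt{325363}$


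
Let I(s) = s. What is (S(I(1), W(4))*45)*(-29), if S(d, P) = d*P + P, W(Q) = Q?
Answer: -10440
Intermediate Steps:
S(d, P) = P + P*d (S(d, P) = P*d + P = P + P*d)
(S(I(1), W(4))*45)*(-29) = ((4*(1 + 1))*45)*(-29) = ((4*2)*45)*(-29) = (8*45)*(-29) = 360*(-29) = -10440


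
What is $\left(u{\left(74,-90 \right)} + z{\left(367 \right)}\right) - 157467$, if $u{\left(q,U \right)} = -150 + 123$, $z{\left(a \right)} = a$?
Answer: $-157127$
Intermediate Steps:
$u{\left(q,U \right)} = -27$
$\left(u{\left(74,-90 \right)} + z{\left(367 \right)}\right) - 157467 = \left(-27 + 367\right) - 157467 = 340 - 157467 = -157127$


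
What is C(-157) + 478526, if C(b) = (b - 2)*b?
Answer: 503489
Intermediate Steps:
C(b) = b*(-2 + b) (C(b) = (-2 + b)*b = b*(-2 + b))
C(-157) + 478526 = -157*(-2 - 157) + 478526 = -157*(-159) + 478526 = 24963 + 478526 = 503489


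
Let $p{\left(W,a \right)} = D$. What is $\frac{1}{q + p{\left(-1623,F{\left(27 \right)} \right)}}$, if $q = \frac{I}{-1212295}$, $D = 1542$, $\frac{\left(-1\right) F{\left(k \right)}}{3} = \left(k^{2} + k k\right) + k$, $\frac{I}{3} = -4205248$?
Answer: $\frac{1212295}{1881974634} \approx 0.00064416$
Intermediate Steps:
$I = -12615744$ ($I = 3 \left(-4205248\right) = -12615744$)
$F{\left(k \right)} = - 6 k^{2} - 3 k$ ($F{\left(k \right)} = - 3 \left(\left(k^{2} + k k\right) + k\right) = - 3 \left(\left(k^{2} + k^{2}\right) + k\right) = - 3 \left(2 k^{2} + k\right) = - 3 \left(k + 2 k^{2}\right) = - 6 k^{2} - 3 k$)
$p{\left(W,a \right)} = 1542$
$q = \frac{12615744}{1212295}$ ($q = - \frac{12615744}{-1212295} = \left(-12615744\right) \left(- \frac{1}{1212295}\right) = \frac{12615744}{1212295} \approx 10.406$)
$\frac{1}{q + p{\left(-1623,F{\left(27 \right)} \right)}} = \frac{1}{\frac{12615744}{1212295} + 1542} = \frac{1}{\frac{1881974634}{1212295}} = \frac{1212295}{1881974634}$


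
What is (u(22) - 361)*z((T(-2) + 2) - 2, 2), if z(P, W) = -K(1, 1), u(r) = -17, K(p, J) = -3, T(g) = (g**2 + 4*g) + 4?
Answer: -1134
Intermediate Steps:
T(g) = 4 + g**2 + 4*g
z(P, W) = 3 (z(P, W) = -1*(-3) = 3)
(u(22) - 361)*z((T(-2) + 2) - 2, 2) = (-17 - 361)*3 = -378*3 = -1134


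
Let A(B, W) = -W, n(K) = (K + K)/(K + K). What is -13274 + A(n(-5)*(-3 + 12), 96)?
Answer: -13370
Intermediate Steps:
n(K) = 1 (n(K) = (2*K)/((2*K)) = (2*K)*(1/(2*K)) = 1)
-13274 + A(n(-5)*(-3 + 12), 96) = -13274 - 1*96 = -13274 - 96 = -13370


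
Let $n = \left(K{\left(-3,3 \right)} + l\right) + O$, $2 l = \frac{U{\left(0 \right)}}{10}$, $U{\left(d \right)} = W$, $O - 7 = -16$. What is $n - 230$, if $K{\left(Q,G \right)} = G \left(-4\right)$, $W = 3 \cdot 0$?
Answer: $-251$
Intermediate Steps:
$W = 0$
$K{\left(Q,G \right)} = - 4 G$
$O = -9$ ($O = 7 - 16 = -9$)
$U{\left(d \right)} = 0$
$l = 0$ ($l = \frac{0 \cdot \frac{1}{10}}{2} = \frac{1}{2} \cdot 0 = 0$)
$n = -21$ ($n = \left(\left(-4\right) 3 + 0\right) - 9 = \left(-12 + 0\right) - 9 = -12 - 9 = -21$)
$n - 230 = -21 - 230 = -251$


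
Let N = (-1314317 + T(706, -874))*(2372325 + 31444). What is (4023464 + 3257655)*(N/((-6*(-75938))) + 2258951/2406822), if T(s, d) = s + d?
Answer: -9228670858866494768969873/182769249036 ≈ -5.0494e+13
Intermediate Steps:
T(s, d) = d + s
N = -3159718293965 (N = (-1314317 + (-874 + 706))*(2372325 + 31444) = (-1314317 - 168)*2403769 = -1314485*2403769 = -3159718293965)
(4023464 + 3257655)*(N/((-6*(-75938))) + 2258951/2406822) = (4023464 + 3257655)*(-3159718293965/((-6*(-75938))) + 2258951/2406822) = 7281119*(-3159718293965/455628 + 2258951*(1/2406822)) = 7281119*(-3159718293965*1/455628 + 2258951/2406822) = 7281119*(-3159718293965/455628 + 2258951/2406822) = 7281119*(-1267479745746017167/182769249036) = -9228670858866494768969873/182769249036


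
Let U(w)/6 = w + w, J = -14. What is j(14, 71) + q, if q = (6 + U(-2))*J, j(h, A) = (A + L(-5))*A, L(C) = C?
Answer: 4938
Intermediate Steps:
U(w) = 12*w (U(w) = 6*(w + w) = 6*(2*w) = 12*w)
j(h, A) = A*(-5 + A) (j(h, A) = (A - 5)*A = (-5 + A)*A = A*(-5 + A))
q = 252 (q = (6 + 12*(-2))*(-14) = (6 - 24)*(-14) = -18*(-14) = 252)
j(14, 71) + q = 71*(-5 + 71) + 252 = 71*66 + 252 = 4686 + 252 = 4938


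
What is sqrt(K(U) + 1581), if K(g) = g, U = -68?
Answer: sqrt(1513) ≈ 38.897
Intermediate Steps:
sqrt(K(U) + 1581) = sqrt(-68 + 1581) = sqrt(1513)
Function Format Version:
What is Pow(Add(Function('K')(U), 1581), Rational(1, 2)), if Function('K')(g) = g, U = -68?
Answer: Pow(1513, Rational(1, 2)) ≈ 38.897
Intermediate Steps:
Pow(Add(Function('K')(U), 1581), Rational(1, 2)) = Pow(Add(-68, 1581), Rational(1, 2)) = Pow(1513, Rational(1, 2))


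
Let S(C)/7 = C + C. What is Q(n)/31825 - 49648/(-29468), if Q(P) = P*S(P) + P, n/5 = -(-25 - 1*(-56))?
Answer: 574352093/46890955 ≈ 12.249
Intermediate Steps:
n = -155 (n = 5*(-(-25 - 1*(-56))) = 5*(-(-25 + 56)) = 5*(-1*31) = 5*(-31) = -155)
S(C) = 14*C (S(C) = 7*(C + C) = 7*(2*C) = 14*C)
Q(P) = P + 14*P² (Q(P) = P*(14*P) + P = 14*P² + P = P + 14*P²)
Q(n)/31825 - 49648/(-29468) = -155*(1 + 14*(-155))/31825 - 49648/(-29468) = -155*(1 - 2170)*(1/31825) - 49648*(-1/29468) = -155*(-2169)*(1/31825) + 12412/7367 = 336195*(1/31825) + 12412/7367 = 67239/6365 + 12412/7367 = 574352093/46890955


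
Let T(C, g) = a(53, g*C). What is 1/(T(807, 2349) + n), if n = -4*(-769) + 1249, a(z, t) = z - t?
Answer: -1/1891265 ≈ -5.2875e-7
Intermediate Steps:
T(C, g) = 53 - C*g (T(C, g) = 53 - g*C = 53 - C*g)
n = 4325 (n = 3076 + 1249 = 4325)
1/(T(807, 2349) + n) = 1/((53 - 1*807*2349) + 4325) = 1/((53 - 1895643) + 4325) = 1/(-1895590 + 4325) = 1/(-1891265) = -1/1891265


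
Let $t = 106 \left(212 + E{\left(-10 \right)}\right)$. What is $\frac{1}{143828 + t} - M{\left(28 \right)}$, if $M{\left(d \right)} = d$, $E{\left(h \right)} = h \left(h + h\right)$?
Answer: $- \frac{5249999}{187500} \approx -28.0$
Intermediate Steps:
$E{\left(h \right)} = 2 h^{2}$ ($E{\left(h \right)} = h 2 h = 2 h^{2}$)
$t = 43672$ ($t = 106 \left(212 + 2 \left(-10\right)^{2}\right) = 106 \left(212 + 2 \cdot 100\right) = 106 \left(212 + 200\right) = 106 \cdot 412 = 43672$)
$\frac{1}{143828 + t} - M{\left(28 \right)} = \frac{1}{143828 + 43672} - 28 = \frac{1}{187500} - 28 = - \frac{5249999}{187500}$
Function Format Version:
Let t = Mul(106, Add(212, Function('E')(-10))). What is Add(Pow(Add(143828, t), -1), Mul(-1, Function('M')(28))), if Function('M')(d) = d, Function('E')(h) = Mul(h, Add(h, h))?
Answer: Rational(-5249999, 187500) ≈ -28.000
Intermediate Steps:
Function('E')(h) = Mul(2, Pow(h, 2)) (Function('E')(h) = Mul(h, Mul(2, h)) = Mul(2, Pow(h, 2)))
t = 43672 (t = Mul(106, Add(212, Mul(2, Pow(-10, 2)))) = Mul(106, Add(212, Mul(2, 100))) = Mul(106, Add(212, 200)) = Mul(106, 412) = 43672)
Add(Pow(Add(143828, t), -1), Mul(-1, Function('M')(28))) = Add(Pow(Add(143828, 43672), -1), Mul(-1, 28)) = Add(Pow(187500, -1), -28) = Add(Rational(1, 187500), -28) = Rational(-5249999, 187500)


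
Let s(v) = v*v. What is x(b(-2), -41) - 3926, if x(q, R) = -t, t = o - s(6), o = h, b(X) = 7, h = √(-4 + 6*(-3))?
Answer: -3890 - I*√22 ≈ -3890.0 - 4.6904*I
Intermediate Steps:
h = I*√22 (h = √(-4 - 18) = √(-22) = I*√22 ≈ 4.6904*I)
s(v) = v²
o = I*√22 ≈ 4.6904*I
t = -36 + I*√22 (t = I*√22 - 1*6² = I*√22 - 1*36 = I*√22 - 36 = -36 + I*√22 ≈ -36.0 + 4.6904*I)
x(q, R) = 36 - I*√22 (x(q, R) = -(-36 + I*√22) = 36 - I*√22)
x(b(-2), -41) - 3926 = (36 - I*√22) - 3926 = -3890 - I*√22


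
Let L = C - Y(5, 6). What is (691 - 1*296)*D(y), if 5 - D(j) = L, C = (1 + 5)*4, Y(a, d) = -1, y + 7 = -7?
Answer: -7900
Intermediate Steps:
y = -14 (y = -7 - 7 = -14)
C = 24 (C = 6*4 = 24)
L = 25 (L = 24 - 1*(-1) = 24 + 1 = 25)
D(j) = -20 (D(j) = 5 - 1*25 = 5 - 25 = -20)
(691 - 1*296)*D(y) = (691 - 1*296)*(-20) = (691 - 296)*(-20) = 395*(-20) = -7900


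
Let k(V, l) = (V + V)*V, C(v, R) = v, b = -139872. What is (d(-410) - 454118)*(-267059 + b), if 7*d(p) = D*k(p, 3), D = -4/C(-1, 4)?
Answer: 106617433458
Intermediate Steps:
k(V, l) = 2*V² (k(V, l) = (2*V)*V = 2*V²)
D = 4 (D = -4/(-1) = -4*(-1) = 4)
d(p) = 8*p²/7 (d(p) = (4*(2*p²))/7 = (8*p²)/7 = 8*p²/7)
(d(-410) - 454118)*(-267059 + b) = ((8/7)*(-410)² - 454118)*(-267059 - 139872) = ((8/7)*168100 - 454118)*(-406931) = (1344800/7 - 454118)*(-406931) = -1834026/7*(-406931) = 106617433458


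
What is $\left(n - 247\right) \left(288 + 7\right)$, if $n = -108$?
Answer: $-104725$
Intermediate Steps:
$\left(n - 247\right) \left(288 + 7\right) = \left(-108 - 247\right) \left(288 + 7\right) = \left(-355\right) 295 = -104725$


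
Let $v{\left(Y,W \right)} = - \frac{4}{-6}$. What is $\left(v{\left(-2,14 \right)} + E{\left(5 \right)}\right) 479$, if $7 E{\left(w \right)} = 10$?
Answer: $\frac{21076}{21} \approx 1003.6$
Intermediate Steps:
$E{\left(w \right)} = \frac{10}{7}$ ($E{\left(w \right)} = \frac{1}{7} \cdot 10 = \frac{10}{7}$)
$v{\left(Y,W \right)} = \frac{2}{3}$ ($v{\left(Y,W \right)} = \left(-4\right) \left(- \frac{1}{6}\right) = \frac{2}{3}$)
$\left(v{\left(-2,14 \right)} + E{\left(5 \right)}\right) 479 = \left(\frac{2}{3} + \frac{10}{7}\right) 479 = \frac{44}{21} \cdot 479 = \frac{21076}{21}$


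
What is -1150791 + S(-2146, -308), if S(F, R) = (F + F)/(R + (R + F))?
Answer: -1589240225/1381 ≈ -1.1508e+6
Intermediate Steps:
S(F, R) = 2*F/(F + 2*R) (S(F, R) = (2*F)/(R + (F + R)) = (2*F)/(F + 2*R) = 2*F/(F + 2*R))
-1150791 + S(-2146, -308) = -1150791 + 2*(-2146)/(-2146 + 2*(-308)) = -1150791 + 2*(-2146)/(-2146 - 616) = -1150791 + 2*(-2146)/(-2762) = -1150791 + 2*(-2146)*(-1/2762) = -1150791 + 2146/1381 = -1589240225/1381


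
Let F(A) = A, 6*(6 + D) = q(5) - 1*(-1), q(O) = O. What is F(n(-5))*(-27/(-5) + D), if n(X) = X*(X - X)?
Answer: 0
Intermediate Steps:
n(X) = 0 (n(X) = X*0 = 0)
D = -5 (D = -6 + (5 - 1*(-1))/6 = -6 + (5 + 1)/6 = -6 + (1/6)*6 = -6 + 1 = -5)
F(n(-5))*(-27/(-5) + D) = 0*(-27/(-5) - 5) = 0*(-27*(-1/5) - 5) = 0*(27/5 - 5) = 0*(2/5) = 0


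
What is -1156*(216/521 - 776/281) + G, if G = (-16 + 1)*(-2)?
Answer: 401593630/146401 ≈ 2743.1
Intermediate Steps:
G = 30 (G = -15*(-2) = 30)
-1156*(216/521 - 776/281) + G = -1156*(216/521 - 776/281) + 30 = -1156*(-343600/146401) + 30 = 397201600/146401 + 30 = 401593630/146401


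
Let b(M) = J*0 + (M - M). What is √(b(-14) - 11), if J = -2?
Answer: I*√11 ≈ 3.3166*I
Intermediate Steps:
b(M) = 0 (b(M) = -2*0 + (M - M) = 0 + 0 = 0)
√(b(-14) - 11) = √(0 - 11) = √(-11) = I*√11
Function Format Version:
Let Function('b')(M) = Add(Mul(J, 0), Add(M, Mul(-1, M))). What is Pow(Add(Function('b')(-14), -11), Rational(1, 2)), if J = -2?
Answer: Mul(I, Pow(11, Rational(1, 2))) ≈ Mul(3.3166, I)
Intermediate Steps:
Function('b')(M) = 0 (Function('b')(M) = Add(Mul(-2, 0), Add(M, Mul(-1, M))) = Add(0, 0) = 0)
Pow(Add(Function('b')(-14), -11), Rational(1, 2)) = Pow(Add(0, -11), Rational(1, 2)) = Pow(-11, Rational(1, 2)) = Mul(I, Pow(11, Rational(1, 2)))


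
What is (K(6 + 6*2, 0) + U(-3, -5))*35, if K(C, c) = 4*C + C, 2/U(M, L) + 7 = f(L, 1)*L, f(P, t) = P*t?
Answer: 28385/9 ≈ 3153.9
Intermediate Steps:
U(M, L) = 2/(-7 + L²) (U(M, L) = 2/(-7 + (L*1)*L) = 2/(-7 + L*L) = 2/(-7 + L²))
K(C, c) = 5*C
(K(6 + 6*2, 0) + U(-3, -5))*35 = (5*(6 + 6*2) + 2/(-7 + (-5)²))*35 = (5*(6 + 12) + 2/(-7 + 25))*35 = (5*18 + 2/18)*35 = (90 + 2*(1/18))*35 = (90 + ⅑)*35 = (811/9)*35 = 28385/9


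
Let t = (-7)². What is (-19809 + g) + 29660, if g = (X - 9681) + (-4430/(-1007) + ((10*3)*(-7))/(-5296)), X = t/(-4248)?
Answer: 30872123414/176991327 ≈ 174.43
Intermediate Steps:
t = 49
X = -49/4248 (X = 49/(-4248) = 49*(-1/4248) = -49/4248 ≈ -0.011535)
g = -1712669438863/176991327 (g = (-49/4248 - 9681) + (-4430/(-1007) + ((10*3)*(-7))/(-5296)) = -41124937/4248 + (-4430*(-1/1007) + (30*(-7))*(-1/5296)) = -41124937/4248 + (4430/1007 - 210*(-1/5296)) = -41124937/4248 + (4430/1007 + 105/2648) = -41124937/4248 + 11836375/2666536 = -1712669438863/176991327 ≈ -9676.6)
(-19809 + g) + 29660 = (-19809 - 1712669438863/176991327) + 29660 = -5218690635406/176991327 + 29660 = 30872123414/176991327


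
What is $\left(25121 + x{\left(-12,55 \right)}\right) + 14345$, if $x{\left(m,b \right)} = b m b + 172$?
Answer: $3338$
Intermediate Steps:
$x{\left(m,b \right)} = 172 + m b^{2}$ ($x{\left(m,b \right)} = m b^{2} + 172 = 172 + m b^{2}$)
$\left(25121 + x{\left(-12,55 \right)}\right) + 14345 = \left(25121 + \left(172 - 12 \cdot 55^{2}\right)\right) + 14345 = \left(25121 + \left(172 - 36300\right)\right) + 14345 = \left(25121 - 36128\right) + 14345 = -11007 + 14345 = 3338$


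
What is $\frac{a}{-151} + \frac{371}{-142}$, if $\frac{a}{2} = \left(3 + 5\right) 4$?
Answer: $- \frac{65109}{21442} \approx -3.0365$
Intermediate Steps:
$a = 64$ ($a = 2 \left(3 + 5\right) 4 = 2 \cdot 8 \cdot 4 = 2 \cdot 32 = 64$)
$\frac{a}{-151} + \frac{371}{-142} = \frac{64}{-151} + \frac{371}{-142} = 64 \left(- \frac{1}{151}\right) + 371 \left(- \frac{1}{142}\right) = - \frac{64}{151} - \frac{371}{142} = - \frac{65109}{21442}$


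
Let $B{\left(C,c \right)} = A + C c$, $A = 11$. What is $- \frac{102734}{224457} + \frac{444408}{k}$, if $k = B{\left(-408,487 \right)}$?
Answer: $- \frac{120162191246}{44596239045} \approx -2.6944$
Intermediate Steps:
$B{\left(C,c \right)} = 11 + C c$
$k = -198685$ ($k = 11 - 198696 = -198685$)
$- \frac{102734}{224457} + \frac{444408}{k} = - \frac{102734}{224457} + \frac{444408}{-198685} = \left(-102734\right) \frac{1}{224457} + 444408 \left(- \frac{1}{198685}\right) = - \frac{102734}{224457} - \frac{444408}{198685} = - \frac{120162191246}{44596239045}$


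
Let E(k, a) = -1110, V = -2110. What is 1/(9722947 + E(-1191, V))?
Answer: 1/9721837 ≈ 1.0286e-7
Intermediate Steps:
1/(9722947 + E(-1191, V)) = 1/(9722947 - 1110) = 1/9721837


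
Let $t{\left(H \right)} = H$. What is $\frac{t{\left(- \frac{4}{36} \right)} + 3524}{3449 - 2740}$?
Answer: $\frac{31715}{6381} \approx 4.9702$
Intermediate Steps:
$\frac{t{\left(- \frac{4}{36} \right)} + 3524}{3449 - 2740} = \frac{- \frac{4}{36} + 3524}{3449 - 2740} = \frac{\left(-4\right) \frac{1}{36} + 3524}{709} = \left(- \frac{1}{9} + 3524\right) \frac{1}{709} = \frac{31715}{9} \cdot \frac{1}{709} = \frac{31715}{6381}$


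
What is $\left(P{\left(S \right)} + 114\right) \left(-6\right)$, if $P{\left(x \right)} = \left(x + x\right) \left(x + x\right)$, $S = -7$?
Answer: $-1860$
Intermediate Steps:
$P{\left(x \right)} = 4 x^{2}$ ($P{\left(x \right)} = 2 x 2 x = 4 x^{2}$)
$\left(P{\left(S \right)} + 114\right) \left(-6\right) = \left(4 \left(-7\right)^{2} + 114\right) \left(-6\right) = \left(4 \cdot 49 + 114\right) \left(-6\right) = \left(196 + 114\right) \left(-6\right) = 310 \left(-6\right) = -1860$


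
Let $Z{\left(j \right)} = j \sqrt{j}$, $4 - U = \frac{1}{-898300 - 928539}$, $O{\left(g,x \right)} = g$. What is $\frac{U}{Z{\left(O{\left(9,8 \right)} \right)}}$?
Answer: $\frac{7307357}{49324653} \approx 0.14815$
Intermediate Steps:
$U = \frac{7307357}{1826839}$ ($U = 4 - \frac{1}{-898300 - 928539} = 4 - \frac{1}{-1826839} = 4 - - \frac{1}{1826839} = 4 + \frac{1}{1826839} = \frac{7307357}{1826839} \approx 4.0$)
$Z{\left(j \right)} = j^{\frac{3}{2}}$
$\frac{U}{Z{\left(O{\left(9,8 \right)} \right)}} = \frac{7307357}{1826839 \cdot 9^{\frac{3}{2}}} = \frac{7307357}{1826839 \cdot 27} = \frac{7307357}{1826839} \cdot \frac{1}{27} = \frac{7307357}{49324653}$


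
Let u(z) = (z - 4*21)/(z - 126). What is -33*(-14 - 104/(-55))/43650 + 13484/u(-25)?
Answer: 24687530599/1321625 ≈ 18680.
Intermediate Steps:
u(z) = (-84 + z)/(-126 + z) (u(z) = (z - 84)/(-126 + z) = (-84 + z)/(-126 + z))
-33*(-14 - 104/(-55))/43650 + 13484/u(-25) = -33*(-14 - 104/(-55))/43650 + 13484/(((-84 - 25)/(-126 - 25))) = -33*(-14 - 104*(-1/55))*(1/43650) + 13484/((-109/(-151))) = -33*(-14 + 104/55)*(1/43650) + 13484/((-1/151*(-109))) = -33*(-666/55)*(1/43650) + 13484/(109/151) = (1998/5)*(1/43650) + 13484*(151/109) = 111/12125 + 2036084/109 = 24687530599/1321625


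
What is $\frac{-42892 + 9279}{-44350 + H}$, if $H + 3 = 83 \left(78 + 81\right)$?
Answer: $\frac{33613}{31156} \approx 1.0789$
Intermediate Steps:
$H = 13194$ ($H = -3 + 83 \left(78 + 81\right) = -3 + 83 \cdot 159 = -3 + 13197 = 13194$)
$\frac{-42892 + 9279}{-44350 + H} = \frac{-42892 + 9279}{-44350 + 13194} = - \frac{33613}{-31156} = \left(-33613\right) \left(- \frac{1}{31156}\right) = \frac{33613}{31156}$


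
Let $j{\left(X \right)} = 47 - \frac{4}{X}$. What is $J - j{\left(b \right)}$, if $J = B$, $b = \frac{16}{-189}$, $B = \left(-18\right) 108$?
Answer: $- \frac{8153}{4} \approx -2038.3$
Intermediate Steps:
$B = -1944$
$b = - \frac{16}{189}$ ($b = 16 \left(- \frac{1}{189}\right) = - \frac{16}{189} \approx -0.084656$)
$J = -1944$
$J - j{\left(b \right)} = -1944 - \left(47 - \frac{4}{- \frac{16}{189}}\right) = -1944 - \left(47 - - \frac{189}{4}\right) = -1944 - \left(47 + \frac{189}{4}\right) = -1944 - \frac{377}{4} = - \frac{8153}{4}$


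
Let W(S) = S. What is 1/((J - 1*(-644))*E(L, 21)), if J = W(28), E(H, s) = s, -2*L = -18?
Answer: 1/14112 ≈ 7.0862e-5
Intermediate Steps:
L = 9 (L = -1/2*(-18) = 9)
J = 28
1/((J - 1*(-644))*E(L, 21)) = 1/((28 - 1*(-644))*21) = 1/((28 + 644)*21) = 1/(672*21) = 1/14112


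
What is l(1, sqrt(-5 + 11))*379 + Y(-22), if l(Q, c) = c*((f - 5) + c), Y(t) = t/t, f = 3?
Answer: 2275 - 758*sqrt(6) ≈ 418.29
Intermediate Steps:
Y(t) = 1
l(Q, c) = c*(-2 + c) (l(Q, c) = c*((3 - 5) + c) = c*(-2 + c))
l(1, sqrt(-5 + 11))*379 + Y(-22) = (sqrt(-5 + 11)*(-2 + sqrt(-5 + 11)))*379 + 1 = (sqrt(6)*(-2 + sqrt(6)))*379 + 1 = 379*sqrt(6)*(-2 + sqrt(6)) + 1 = 1 + 379*sqrt(6)*(-2 + sqrt(6))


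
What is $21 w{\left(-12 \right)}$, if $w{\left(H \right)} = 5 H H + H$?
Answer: $14868$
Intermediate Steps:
$w{\left(H \right)} = H + 5 H^{2}$ ($w{\left(H \right)} = 5 H^{2} + H = H + 5 H^{2}$)
$21 w{\left(-12 \right)} = 21 \left(- 12 \left(1 + 5 \left(-12\right)\right)\right) = 21 \left(- 12 \left(1 - 60\right)\right) = 21 \left(\left(-12\right) \left(-59\right)\right) = 21 \cdot 708 = 14868$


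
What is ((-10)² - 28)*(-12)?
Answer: -864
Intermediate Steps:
((-10)² - 28)*(-12) = (100 - 28)*(-12) = 72*(-12) = -864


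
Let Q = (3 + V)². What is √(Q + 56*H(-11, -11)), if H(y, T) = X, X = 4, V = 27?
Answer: 2*√281 ≈ 33.526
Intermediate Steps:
Q = 900 (Q = (3 + 27)² = 30² = 900)
H(y, T) = 4
√(Q + 56*H(-11, -11)) = √(900 + 56*4) = √(900 + 224) = √1124 = 2*√281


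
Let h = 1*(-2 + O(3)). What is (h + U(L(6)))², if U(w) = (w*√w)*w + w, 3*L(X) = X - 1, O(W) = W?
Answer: 4853/243 + 400*√15/81 ≈ 39.097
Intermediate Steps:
L(X) = -⅓ + X/3 (L(X) = (X - 1)/3 = (-1 + X)/3 = -⅓ + X/3)
h = 1 (h = 1*(-2 + 3) = 1*1 = 1)
U(w) = w + w^(5/2) (U(w) = w^(3/2)*w + w = w^(5/2) + w = w + w^(5/2))
(h + U(L(6)))² = (1 + ((-⅓ + (⅓)*6) + (-⅓ + (⅓)*6)^(5/2)))² = (1 + ((-⅓ + 2) + (-⅓ + 2)^(5/2)))² = (1 + (5/3 + (5/3)^(5/2)))² = (1 + (5/3 + 25*√15/27))² = (8/3 + 25*√15/27)²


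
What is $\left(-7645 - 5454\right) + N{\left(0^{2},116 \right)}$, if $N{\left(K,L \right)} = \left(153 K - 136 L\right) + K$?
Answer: $-28875$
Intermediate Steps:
$N{\left(K,L \right)} = - 136 L + 154 K$ ($N{\left(K,L \right)} = \left(- 136 L + 153 K\right) + K = - 136 L + 154 K$)
$\left(-7645 - 5454\right) + N{\left(0^{2},116 \right)} = \left(-7645 - 5454\right) + \left(\left(-136\right) 116 + 154 \cdot 0^{2}\right) = -13099 + \left(-15776 + 154 \cdot 0\right) = -13099 + \left(-15776 + 0\right) = -13099 - 15776 = -28875$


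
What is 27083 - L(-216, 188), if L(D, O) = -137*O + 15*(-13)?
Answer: 53034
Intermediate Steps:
L(D, O) = -195 - 137*O (L(D, O) = -137*O - 195 = -195 - 137*O)
27083 - L(-216, 188) = 27083 - (-195 - 137*188) = 27083 - (-195 - 25756) = 27083 - 1*(-25951) = 27083 + 25951 = 53034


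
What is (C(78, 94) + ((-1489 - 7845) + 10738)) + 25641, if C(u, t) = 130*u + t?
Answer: 37279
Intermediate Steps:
C(u, t) = t + 130*u
(C(78, 94) + ((-1489 - 7845) + 10738)) + 25641 = ((94 + 130*78) + ((-1489 - 7845) + 10738)) + 25641 = ((94 + 10140) + (-9334 + 10738)) + 25641 = (10234 + 1404) + 25641 = 11638 + 25641 = 37279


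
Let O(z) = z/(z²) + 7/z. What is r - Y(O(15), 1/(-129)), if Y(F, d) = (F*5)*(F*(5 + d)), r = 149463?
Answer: 867591499/5805 ≈ 1.4946e+5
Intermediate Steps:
O(z) = 8/z (O(z) = z/z² + 7/z = 1/z + 7/z = 8/z)
Y(F, d) = 5*F²*(5 + d) (Y(F, d) = (5*F)*(F*(5 + d)) = 5*F²*(5 + d))
r - Y(O(15), 1/(-129)) = 149463 - 5*(8/15)²*(5 + 1/(-129)) = 149463 - 5*(8*(1/15))²*(5 - 1/129) = 149463 - 5*(8/15)²*644/129 = 149463 - 5*64*644/(225*129) = 149463 - 1*41216/5805 = 149463 - 41216/5805 = 867591499/5805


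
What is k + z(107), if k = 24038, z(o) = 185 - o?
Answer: 24116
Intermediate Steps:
k + z(107) = 24038 + (185 - 1*107) = 24038 + (185 - 107) = 24038 + 78 = 24116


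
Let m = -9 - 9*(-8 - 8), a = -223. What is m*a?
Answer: -30105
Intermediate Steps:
m = 135 (m = -9 - 9*(-16) = -9 + 144 = 135)
m*a = 135*(-223) = -30105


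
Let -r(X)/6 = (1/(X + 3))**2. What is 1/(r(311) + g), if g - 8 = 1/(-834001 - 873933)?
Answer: 21049432583/168394167389 ≈ 0.12500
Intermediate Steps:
g = 13663471/1707934 (g = 8 + 1/(-834001 - 873933) = 8 + 1/(-1707934) = 8 - 1/1707934 = 13663471/1707934 ≈ 8.0000)
r(X) = -6/(3 + X)**2 (r(X) = -6/(X + 3)**2 = -6/(3 + X)**2)
1/(r(311) + g) = 1/(-6/(3 + 311)**2 + 13663471/1707934) = 1/(-6/314**2 + 13663471/1707934) = 1/(-6*1/98596 + 13663471/1707934) = 1/(-3/49298 + 13663471/1707934) = 1/(168394167389/21049432583) = 21049432583/168394167389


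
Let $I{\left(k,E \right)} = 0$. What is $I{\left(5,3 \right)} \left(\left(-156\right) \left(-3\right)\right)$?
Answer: $0$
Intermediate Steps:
$I{\left(5,3 \right)} \left(\left(-156\right) \left(-3\right)\right) = 0 \left(\left(-156\right) \left(-3\right)\right) = 0 \cdot 468 = 0$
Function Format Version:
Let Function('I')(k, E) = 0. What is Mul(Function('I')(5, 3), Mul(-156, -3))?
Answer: 0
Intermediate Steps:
Mul(Function('I')(5, 3), Mul(-156, -3)) = Mul(0, Mul(-156, -3)) = Mul(0, 468) = 0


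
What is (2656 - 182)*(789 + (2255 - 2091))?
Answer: 2357722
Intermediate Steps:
(2656 - 182)*(789 + (2255 - 2091)) = 2474*(789 + 164) = 2474*953 = 2357722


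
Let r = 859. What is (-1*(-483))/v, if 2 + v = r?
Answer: 483/857 ≈ 0.56359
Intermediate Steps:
v = 857 (v = -2 + 859 = 857)
(-1*(-483))/v = -1*(-483)/857 = 483*(1/857) = 483/857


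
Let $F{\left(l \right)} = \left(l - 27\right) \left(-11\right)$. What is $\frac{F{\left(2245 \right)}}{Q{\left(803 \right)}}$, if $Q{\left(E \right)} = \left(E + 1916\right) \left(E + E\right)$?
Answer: $- \frac{1109}{198487} \approx -0.0055873$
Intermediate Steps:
$Q{\left(E \right)} = 2 E \left(1916 + E\right)$ ($Q{\left(E \right)} = \left(1916 + E\right) 2 E = 2 E \left(1916 + E\right)$)
$F{\left(l \right)} = 297 - 11 l$ ($F{\left(l \right)} = \left(-27 + l\right) \left(-11\right) = 297 - 11 l$)
$\frac{F{\left(2245 \right)}}{Q{\left(803 \right)}} = \frac{297 - 24695}{2 \cdot 803 \left(1916 + 803\right)} = \frac{297 - 24695}{2 \cdot 803 \cdot 2719} = - \frac{24398}{4366714} = \left(-24398\right) \frac{1}{4366714} = - \frac{1109}{198487}$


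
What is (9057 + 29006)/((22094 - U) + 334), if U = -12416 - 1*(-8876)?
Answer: 38063/25968 ≈ 1.4658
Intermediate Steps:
U = -3540 (U = -12416 + 8876 = -3540)
(9057 + 29006)/((22094 - U) + 334) = (9057 + 29006)/((22094 - 1*(-3540)) + 334) = 38063/((22094 + 3540) + 334) = 38063/(25634 + 334) = 38063/25968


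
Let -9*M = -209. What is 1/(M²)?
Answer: 81/43681 ≈ 0.0018544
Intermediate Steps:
M = 209/9 (M = -⅑*(-209) = 209/9 ≈ 23.222)
1/(M²) = 1/((209/9)²) = 1/(43681/81) = 81/43681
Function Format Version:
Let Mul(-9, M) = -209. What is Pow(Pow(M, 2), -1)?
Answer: Rational(81, 43681) ≈ 0.0018544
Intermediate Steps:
M = Rational(209, 9) (M = Mul(Rational(-1, 9), -209) = Rational(209, 9) ≈ 23.222)
Pow(Pow(M, 2), -1) = Pow(Pow(Rational(209, 9), 2), -1) = Pow(Rational(43681, 81), -1) = Rational(81, 43681)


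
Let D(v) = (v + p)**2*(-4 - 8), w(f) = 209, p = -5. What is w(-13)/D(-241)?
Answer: -209/726192 ≈ -0.00028780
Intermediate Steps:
D(v) = -12*(-5 + v)**2 (D(v) = (v - 5)**2*(-4 - 8) = (-5 + v)**2*(-12) = -12*(-5 + v)**2)
w(-13)/D(-241) = 209/((-12*(-5 - 241)**2)) = 209/((-12*(-246)**2)) = 209/((-12*60516)) = 209/(-726192) = 209*(-1/726192) = -209/726192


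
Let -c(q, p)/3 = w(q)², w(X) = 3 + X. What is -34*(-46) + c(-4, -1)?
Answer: 1561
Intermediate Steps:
c(q, p) = -3*(3 + q)²
-34*(-46) + c(-4, -1) = -34*(-46) - 3*(3 - 4)² = 1564 - 3*(-1)² = 1564 - 3*1 = 1564 - 3 = 1561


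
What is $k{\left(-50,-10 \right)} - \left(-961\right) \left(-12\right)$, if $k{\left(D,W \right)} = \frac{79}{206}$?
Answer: $- \frac{2375513}{206} \approx -11532.0$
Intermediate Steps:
$k{\left(D,W \right)} = \frac{79}{206}$ ($k{\left(D,W \right)} = 79 \cdot \frac{1}{206} = \frac{79}{206}$)
$k{\left(-50,-10 \right)} - \left(-961\right) \left(-12\right) = \frac{79}{206} - \left(-961\right) \left(-12\right) = \frac{79}{206} - 11532 = - \frac{2375513}{206}$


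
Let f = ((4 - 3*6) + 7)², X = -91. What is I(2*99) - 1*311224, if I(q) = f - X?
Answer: -311084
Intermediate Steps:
f = 49 (f = ((4 - 18) + 7)² = (-14 + 7)² = (-7)² = 49)
I(q) = 140 (I(q) = 49 - 1*(-91) = 49 + 91 = 140)
I(2*99) - 1*311224 = 140 - 1*311224 = 140 - 311224 = -311084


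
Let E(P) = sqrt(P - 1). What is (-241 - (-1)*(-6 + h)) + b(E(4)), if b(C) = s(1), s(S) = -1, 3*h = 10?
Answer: -734/3 ≈ -244.67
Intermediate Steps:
E(P) = sqrt(-1 + P)
h = 10/3 (h = (1/3)*10 = 10/3 ≈ 3.3333)
b(C) = -1
(-241 - (-1)*(-6 + h)) + b(E(4)) = (-241 - (-1)*(-6 + 10/3)) - 1 = (-241 - (-1)*(-8)/3) - 1 = (-241 - 1*8/3) - 1 = (-241 - 8/3) - 1 = -731/3 - 1 = -734/3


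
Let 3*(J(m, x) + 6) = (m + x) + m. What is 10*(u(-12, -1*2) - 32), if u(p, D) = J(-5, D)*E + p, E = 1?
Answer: -540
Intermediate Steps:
J(m, x) = -6 + x/3 + 2*m/3 (J(m, x) = -6 + ((m + x) + m)/3 = -6 + (x + 2*m)/3 = -6 + (x/3 + 2*m/3) = -6 + x/3 + 2*m/3)
u(p, D) = -28/3 + p + D/3 (u(p, D) = (-6 + D/3 + (⅔)*(-5))*1 + p = (-6 + D/3 - 10/3)*1 + p = (-28/3 + D/3)*1 + p = (-28/3 + D/3) + p = -28/3 + p + D/3)
10*(u(-12, -1*2) - 32) = 10*((-28/3 - 12 + (-1*2)/3) - 32) = 10*((-28/3 - 12 + (⅓)*(-2)) - 32) = 10*((-28/3 - 12 - ⅔) - 32) = 10*(-22 - 32) = 10*(-54) = -540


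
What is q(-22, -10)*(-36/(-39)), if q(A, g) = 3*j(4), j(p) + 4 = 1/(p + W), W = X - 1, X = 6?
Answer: -140/13 ≈ -10.769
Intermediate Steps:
W = 5 (W = 6 - 1 = 5)
j(p) = -4 + 1/(5 + p) (j(p) = -4 + 1/(p + 5) = -4 + 1/(5 + p))
q(A, g) = -35/3 (q(A, g) = 3*((-19 - 4*4)/(5 + 4)) = 3*((-19 - 16)/9) = 3*((⅑)*(-35)) = 3*(-35/9) = -35/3)
q(-22, -10)*(-36/(-39)) = -(-420)/(-39) = -(-420)*(-1)/39 = -35/3*12/13 = -140/13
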